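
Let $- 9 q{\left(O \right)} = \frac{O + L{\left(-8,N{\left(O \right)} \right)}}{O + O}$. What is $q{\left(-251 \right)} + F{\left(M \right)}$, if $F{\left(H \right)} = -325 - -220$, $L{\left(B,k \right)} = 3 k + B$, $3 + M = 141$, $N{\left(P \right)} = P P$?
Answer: $- \frac{142823}{2259} \approx -63.224$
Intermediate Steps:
$N{\left(P \right)} = P^{2}$
$M = 138$ ($M = -3 + 141 = 138$)
$L{\left(B,k \right)} = B + 3 k$
$q{\left(O \right)} = - \frac{-8 + O + 3 O^{2}}{18 O}$ ($q{\left(O \right)} = - \frac{\left(O + \left(-8 + 3 O^{2}\right)\right) \frac{1}{O + O}}{9} = - \frac{\left(-8 + O + 3 O^{2}\right) \frac{1}{2 O}}{9} = - \frac{\frac{1}{2} \frac{1}{O} \left(-8 + O + 3 O^{2}\right)}{9} = - \frac{-8 + O + 3 O^{2}}{18 O}$)
$F{\left(H \right)} = -105$ ($F{\left(H \right)} = -325 + 220 = -105$)
$q{\left(-251 \right)} + F{\left(M \right)} = \frac{8 - -251 - 3 \left(-251\right)^{2}}{18 \left(-251\right)} - 105 = \frac{1}{18} \left(- \frac{1}{251}\right) \left(8 + 251 - 189003\right) - 105 = \frac{1}{18} \left(- \frac{1}{251}\right) \left(-188744\right) - 105 = \frac{94372}{2259} - 105 = - \frac{142823}{2259}$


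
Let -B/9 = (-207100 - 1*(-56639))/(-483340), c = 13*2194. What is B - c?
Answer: -13787177629/483340 ≈ -28525.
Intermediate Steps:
c = 28522
B = -1354149/483340 (B = -9*(-207100 - 1*(-56639))/(-483340) = -9*(-207100 + 56639)*(-1)/483340 = -(-1354149)*(-1)/483340 = -9*150461/483340 = -1354149/483340 ≈ -2.8016)
B - c = -1354149/483340 - 1*28522 = -1354149/483340 - 28522 = -13787177629/483340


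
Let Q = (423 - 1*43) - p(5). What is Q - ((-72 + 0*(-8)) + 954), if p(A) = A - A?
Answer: -502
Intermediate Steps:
p(A) = 0
Q = 380 (Q = (423 - 1*43) - 1*0 = (423 - 43) + 0 = 380 + 0 = 380)
Q - ((-72 + 0*(-8)) + 954) = 380 - ((-72 + 0*(-8)) + 954) = 380 - ((-72 + 0) + 954) = 380 - (-72 + 954) = 380 - 1*882 = 380 - 882 = -502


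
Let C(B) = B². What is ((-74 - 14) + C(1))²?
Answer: 7569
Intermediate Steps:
((-74 - 14) + C(1))² = ((-74 - 14) + 1²)² = (-88 + 1)² = (-87)² = 7569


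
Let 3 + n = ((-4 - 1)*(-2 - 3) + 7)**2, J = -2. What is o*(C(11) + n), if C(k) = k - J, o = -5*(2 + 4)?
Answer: -31020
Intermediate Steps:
o = -30 (o = -5*6 = -30)
C(k) = 2 + k (C(k) = k - 1*(-2) = k + 2 = 2 + k)
n = 1021 (n = -3 + ((-4 - 1)*(-2 - 3) + 7)**2 = -3 + (-5*(-5) + 7)**2 = -3 + (25 + 7)**2 = -3 + 32**2 = -3 + 1024 = 1021)
o*(C(11) + n) = -30*((2 + 11) + 1021) = -30*(13 + 1021) = -30*1034 = -31020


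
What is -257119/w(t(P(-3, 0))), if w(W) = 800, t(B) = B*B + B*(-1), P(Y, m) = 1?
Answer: -257119/800 ≈ -321.40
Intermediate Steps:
t(B) = B² - B
-257119/w(t(P(-3, 0))) = -257119/800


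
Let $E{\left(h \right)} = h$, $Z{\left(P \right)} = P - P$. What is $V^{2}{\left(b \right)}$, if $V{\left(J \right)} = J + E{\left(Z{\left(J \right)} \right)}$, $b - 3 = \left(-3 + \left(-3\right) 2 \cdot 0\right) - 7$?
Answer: $49$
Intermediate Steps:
$Z{\left(P \right)} = 0$
$b = -7$ ($b = 3 - \left(10 - \left(-3\right) 2 \cdot 0\right) = 3 - 10 = -7$)
$V{\left(J \right)} = J$ ($V{\left(J \right)} = J + 0 = J$)
$V^{2}{\left(b \right)} = \left(-7\right)^{2} = 49$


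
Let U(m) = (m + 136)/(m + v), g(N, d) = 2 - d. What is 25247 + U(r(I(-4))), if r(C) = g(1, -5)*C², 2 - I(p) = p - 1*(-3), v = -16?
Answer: 1186808/47 ≈ 25251.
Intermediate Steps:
I(p) = -1 - p (I(p) = 2 - (p - 1*(-3)) = 2 - (p + 3) = 2 - (3 + p) = 2 + (-3 - p) = -1 - p)
r(C) = 7*C² (r(C) = (2 - 1*(-5))*C² = (2 + 5)*C² = 7*C²)
U(m) = (136 + m)/(-16 + m) (U(m) = (m + 136)/(m - 16) = (136 + m)/(-16 + m))
25247 + U(r(I(-4))) = 25247 + (136 + 7*(-1 - 1*(-4))²)/(-16 + 7*(-1 - 1*(-4))²) = 25247 + (136 + 7*(-1 + 4)²)/(-16 + 7*(-1 + 4)²) = 25247 + (136 + 7*3²)/(-16 + 7*3²) = 25247 + (136 + 7*9)/(-16 + 7*9) = 25247 + (136 + 63)/(-16 + 63) = 25247 + 199/47 = 1186808/47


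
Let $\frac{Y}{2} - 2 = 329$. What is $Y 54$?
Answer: $35748$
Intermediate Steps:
$Y = 662$ ($Y = 4 + 2 \cdot 329 = 4 + 658 = 662$)
$Y 54 = 662 \cdot 54 = 35748$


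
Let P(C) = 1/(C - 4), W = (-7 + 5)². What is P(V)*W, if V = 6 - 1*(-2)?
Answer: 1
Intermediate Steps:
W = 4 (W = (-2)² = 4)
V = 8 (V = 6 + 2 = 8)
P(C) = 1/(-4 + C)
P(V)*W = 4/(-4 + 8) = 4/4 = (¼)*4 = 1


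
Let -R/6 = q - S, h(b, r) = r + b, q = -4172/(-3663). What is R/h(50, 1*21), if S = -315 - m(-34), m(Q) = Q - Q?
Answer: -2316034/86691 ≈ -26.716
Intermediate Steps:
m(Q) = 0
S = -315 (S = -315 - 1*0 = -315 + 0 = -315)
q = 4172/3663 (q = -4172*(-1/3663) = 4172/3663 ≈ 1.1390)
h(b, r) = b + r
R = -2316034/1221 (R = -6*(4172/3663 - 1*(-315)) = -6*(4172/3663 + 315) = -6*1158017/3663 = -2316034/1221 ≈ -1896.8)
R/h(50, 1*21) = -2316034/(1221*(50 + 1*21)) = -2316034/(1221*(50 + 21)) = -2316034/1221/71 = -2316034/1221*1/71 = -2316034/86691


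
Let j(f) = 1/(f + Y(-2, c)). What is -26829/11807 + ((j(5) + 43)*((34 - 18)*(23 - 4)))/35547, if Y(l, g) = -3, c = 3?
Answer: -265851565/139901143 ≈ -1.9003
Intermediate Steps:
j(f) = 1/(-3 + f) (j(f) = 1/(f - 3) = 1/(-3 + f))
-26829/11807 + ((j(5) + 43)*((34 - 18)*(23 - 4)))/35547 = -26829/11807 + ((1/(-3 + 5) + 43)*((34 - 18)*(23 - 4)))/35547 = -26829*1/11807 + ((1/2 + 43)*(16*19))*(1/35547) = -26829/11807 + ((½ + 43)*304)*(1/35547) = -26829/11807 + ((87/2)*304)*(1/35547) = -26829/11807 + 13224*(1/35547) = -26829/11807 + 4408/11849 = -265851565/139901143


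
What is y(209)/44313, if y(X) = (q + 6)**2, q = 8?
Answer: 196/44313 ≈ 0.0044231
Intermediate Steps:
y(X) = 196 (y(X) = (8 + 6)**2 = 14**2 = 196)
y(209)/44313 = 196/44313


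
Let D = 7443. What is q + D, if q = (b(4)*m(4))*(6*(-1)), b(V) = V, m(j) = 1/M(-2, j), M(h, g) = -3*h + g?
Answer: 37203/5 ≈ 7440.6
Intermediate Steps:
M(h, g) = g - 3*h
m(j) = 1/(6 + j) (m(j) = 1/(j - 3*(-2)) = 1/(j + 6) = 1/(6 + j))
q = -12/5 (q = (4/(6 + 4))*(6*(-1)) = (4/10)*(-6) = (4*(⅒))*(-6) = (⅖)*(-6) = -12/5 ≈ -2.4000)
q + D = -12/5 + 7443 = 37203/5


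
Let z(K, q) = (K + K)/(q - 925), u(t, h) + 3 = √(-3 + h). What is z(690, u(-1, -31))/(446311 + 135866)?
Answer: -213440/83563551931 - 230*I*√34/83563551931 ≈ -2.5542e-6 - 1.6049e-8*I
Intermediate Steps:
u(t, h) = -3 + √(-3 + h)
z(K, q) = 2*K/(-925 + q) (z(K, q) = (2*K)/(-925 + q) = 2*K/(-925 + q))
z(690, u(-1, -31))/(446311 + 135866) = (2*690/(-925 + (-3 + √(-3 - 31))))/(446311 + 135866) = (2*690/(-925 + (-3 + √(-34))))/582177 = (2*690/(-925 + (-3 + I*√34)))*(1/582177) = (2*690/(-928 + I*√34))*(1/582177) = (1380/(-928 + I*√34))*(1/582177) = 460/(194059*(-928 + I*√34))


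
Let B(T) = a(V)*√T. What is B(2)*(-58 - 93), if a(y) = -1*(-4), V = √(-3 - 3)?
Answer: -604*√2 ≈ -854.18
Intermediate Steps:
V = I*√6 (V = √(-6) = I*√6 ≈ 2.4495*I)
a(y) = 4
B(T) = 4*√T
B(2)*(-58 - 93) = (4*√2)*(-58 - 93) = (4*√2)*(-151) = -604*√2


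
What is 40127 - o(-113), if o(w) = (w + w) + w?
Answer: 40466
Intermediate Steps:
o(w) = 3*w (o(w) = 2*w + w = 3*w)
40127 - o(-113) = 40127 - 3*(-113) = 40127 - 1*(-339) = 40127 + 339 = 40466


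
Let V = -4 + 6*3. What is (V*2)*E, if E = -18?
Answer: -504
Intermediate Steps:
V = 14 (V = -4 + 18 = 14)
(V*2)*E = (14*2)*(-18) = 28*(-18) = -504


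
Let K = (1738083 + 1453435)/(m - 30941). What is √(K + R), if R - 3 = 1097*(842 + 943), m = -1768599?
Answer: √1585287874497953770/899770 ≈ 1399.3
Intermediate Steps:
K = -1595759/899770 (K = (1738083 + 1453435)/(-1768599 - 30941) = 3191518/(-1799540) = 3191518*(-1/1799540) = -1595759/899770 ≈ -1.7735)
R = 1958148 (R = 3 + 1097*(842 + 943) = 3 + 1097*1785 = 3 + 1958145 = 1958148)
√(K + R) = √(-1595759/899770 + 1958148) = √(1761881230201/899770) = √1585287874497953770/899770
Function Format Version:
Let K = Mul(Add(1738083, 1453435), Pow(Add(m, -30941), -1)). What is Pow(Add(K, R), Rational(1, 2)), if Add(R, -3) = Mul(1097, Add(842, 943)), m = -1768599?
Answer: Mul(Rational(1, 899770), Pow(1585287874497953770, Rational(1, 2))) ≈ 1399.3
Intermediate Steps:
K = Rational(-1595759, 899770) (K = Mul(Add(1738083, 1453435), Pow(Add(-1768599, -30941), -1)) = Mul(3191518, Pow(-1799540, -1)) = Mul(3191518, Rational(-1, 1799540)) = Rational(-1595759, 899770) ≈ -1.7735)
R = 1958148 (R = Add(3, Mul(1097, Add(842, 943))) = Add(3, Mul(1097, 1785)) = Add(3, 1958145) = 1958148)
Pow(Add(K, R), Rational(1, 2)) = Pow(Add(Rational(-1595759, 899770), 1958148), Rational(1, 2)) = Pow(Rational(1761881230201, 899770), Rational(1, 2)) = Mul(Rational(1, 899770), Pow(1585287874497953770, Rational(1, 2)))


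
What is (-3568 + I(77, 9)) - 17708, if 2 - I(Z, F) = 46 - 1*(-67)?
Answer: -21387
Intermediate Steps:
I(Z, F) = -111 (I(Z, F) = 2 - (46 - 1*(-67)) = 2 - (46 + 67) = 2 - 1*113 = 2 - 113 = -111)
(-3568 + I(77, 9)) - 17708 = (-3568 - 111) - 17708 = -3679 - 17708 = -21387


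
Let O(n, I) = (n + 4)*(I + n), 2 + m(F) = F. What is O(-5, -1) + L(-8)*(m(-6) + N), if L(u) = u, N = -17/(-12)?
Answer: 176/3 ≈ 58.667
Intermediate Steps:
m(F) = -2 + F
N = 17/12 (N = -17*(-1/12) = 17/12 ≈ 1.4167)
O(n, I) = (4 + n)*(I + n)
O(-5, -1) + L(-8)*(m(-6) + N) = ((-5)² + 4*(-1) + 4*(-5) - 1*(-5)) - 8*((-2 - 6) + 17/12) = (25 - 4 - 20 + 5) - 8*(-8 + 17/12) = 6 - 8*(-79/12) = 6 + 158/3 = 176/3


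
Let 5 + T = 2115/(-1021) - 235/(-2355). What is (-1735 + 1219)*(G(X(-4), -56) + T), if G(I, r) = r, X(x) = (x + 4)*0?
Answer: 5208594988/160297 ≈ 32493.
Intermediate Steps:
X(x) = 0 (X(x) = (4 + x)*0 = 0)
T = -3352633/480891 (T = -5 + (2115/(-1021) - 235/(-2355)) = -5 + (2115*(-1/1021) - 235*(-1/2355)) = -5 + (-2115/1021 + 47/471) = -5 - 948178/480891 = -3352633/480891 ≈ -6.9717)
(-1735 + 1219)*(G(X(-4), -56) + T) = (-1735 + 1219)*(-56 - 3352633/480891) = -516*(-30282529/480891) = 5208594988/160297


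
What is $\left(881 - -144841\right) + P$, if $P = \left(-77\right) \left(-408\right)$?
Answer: $177138$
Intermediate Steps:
$P = 31416$
$\left(881 - -144841\right) + P = \left(881 - -144841\right) + 31416 = \left(881 + 144841\right) + 31416 = 145722 + 31416 = 177138$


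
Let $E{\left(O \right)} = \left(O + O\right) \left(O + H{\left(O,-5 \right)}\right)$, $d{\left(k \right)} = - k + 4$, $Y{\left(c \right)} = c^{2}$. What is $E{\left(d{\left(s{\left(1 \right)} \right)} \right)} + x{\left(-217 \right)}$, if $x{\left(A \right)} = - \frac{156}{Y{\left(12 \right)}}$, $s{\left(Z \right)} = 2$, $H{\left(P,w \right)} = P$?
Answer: $\frac{179}{12} \approx 14.917$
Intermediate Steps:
$d{\left(k \right)} = 4 - k$
$E{\left(O \right)} = 4 O^{2}$ ($E{\left(O \right)} = \left(O + O\right) \left(O + O\right) = 2 O 2 O = 4 O^{2}$)
$x{\left(A \right)} = - \frac{13}{12}$ ($x{\left(A \right)} = - \frac{156}{12^{2}} = - \frac{156}{144} = \left(-156\right) \frac{1}{144} = - \frac{13}{12}$)
$E{\left(d{\left(s{\left(1 \right)} \right)} \right)} + x{\left(-217 \right)} = 4 \left(4 - 2\right)^{2} - \frac{13}{12} = 4 \cdot 2^{2} - \frac{13}{12} = 4 \cdot 4 - \frac{13}{12} = 16 - \frac{13}{12} = \frac{179}{12}$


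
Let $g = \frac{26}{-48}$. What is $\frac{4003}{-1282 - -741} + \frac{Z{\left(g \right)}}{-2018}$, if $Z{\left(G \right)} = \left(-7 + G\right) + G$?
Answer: $- \frac{96884171}{13100856} \approx -7.3953$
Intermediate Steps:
$g = - \frac{13}{24}$ ($g = 26 \left(- \frac{1}{48}\right) = - \frac{13}{24} \approx -0.54167$)
$Z{\left(G \right)} = -7 + 2 G$
$\frac{4003}{-1282 - -741} + \frac{Z{\left(g \right)}}{-2018} = \frac{4003}{-1282 - -741} + \frac{-7 + 2 \left(- \frac{13}{24}\right)}{-2018} = \frac{4003}{-1282 + 741} + \left(-7 - \frac{13}{12}\right) \left(- \frac{1}{2018}\right) = \frac{4003}{-541} - - \frac{97}{24216} = 4003 \left(- \frac{1}{541}\right) + \frac{97}{24216} = - \frac{4003}{541} + \frac{97}{24216} = - \frac{96884171}{13100856}$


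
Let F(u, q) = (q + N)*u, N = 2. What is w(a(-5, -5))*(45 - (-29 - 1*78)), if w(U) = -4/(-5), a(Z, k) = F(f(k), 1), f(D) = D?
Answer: 608/5 ≈ 121.60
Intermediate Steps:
F(u, q) = u*(2 + q) (F(u, q) = (q + 2)*u = (2 + q)*u = u*(2 + q))
a(Z, k) = 3*k (a(Z, k) = k*(2 + 1) = k*3 = 3*k)
w(U) = ⅘ (w(U) = -4*(-⅕) = ⅘)
w(a(-5, -5))*(45 - (-29 - 1*78)) = 4*(45 - (-29 - 1*78))/5 = 4*(45 - (-29 - 78))/5 = 4*(45 - 1*(-107))/5 = 4*(45 + 107)/5 = (⅘)*152 = 608/5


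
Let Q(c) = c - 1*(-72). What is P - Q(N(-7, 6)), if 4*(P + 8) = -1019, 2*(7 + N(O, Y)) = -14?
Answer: -1283/4 ≈ -320.75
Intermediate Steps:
N(O, Y) = -14 (N(O, Y) = -7 + (1/2)*(-14) = -7 - 7 = -14)
P = -1051/4 (P = -8 + (1/4)*(-1019) = -8 - 1019/4 = -1051/4 ≈ -262.75)
Q(c) = 72 + c (Q(c) = c + 72 = 72 + c)
P - Q(N(-7, 6)) = -1051/4 - (72 - 14) = -1051/4 - 1*58 = -1051/4 - 58 = -1283/4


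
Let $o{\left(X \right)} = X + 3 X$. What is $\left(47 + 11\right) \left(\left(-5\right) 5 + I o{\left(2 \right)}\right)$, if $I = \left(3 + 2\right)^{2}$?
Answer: $10150$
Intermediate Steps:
$I = 25$ ($I = 5^{2} = 25$)
$o{\left(X \right)} = 4 X$
$\left(47 + 11\right) \left(\left(-5\right) 5 + I o{\left(2 \right)}\right) = \left(47 + 11\right) \left(\left(-5\right) 5 + 25 \cdot 4 \cdot 2\right) = 58 \left(-25 + 25 \cdot 8\right) = 58 \left(-25 + 200\right) = 58 \cdot 175 = 10150$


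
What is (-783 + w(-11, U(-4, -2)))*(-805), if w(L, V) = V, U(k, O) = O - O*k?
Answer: 638365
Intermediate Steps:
U(k, O) = O - O*k
(-783 + w(-11, U(-4, -2)))*(-805) = (-783 - 2*(1 - 1*(-4)))*(-805) = (-783 - 2*(1 + 4))*(-805) = (-783 - 2*5)*(-805) = (-783 - 10)*(-805) = -793*(-805) = 638365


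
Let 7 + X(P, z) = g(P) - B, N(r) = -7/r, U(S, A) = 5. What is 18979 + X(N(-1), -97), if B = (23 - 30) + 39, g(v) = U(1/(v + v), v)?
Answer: 18945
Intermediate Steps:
g(v) = 5
B = 32 (B = -7 + 39 = 32)
X(P, z) = -34 (X(P, z) = -7 + (5 - 1*32) = -7 + (5 - 32) = -7 - 27 = -34)
18979 + X(N(-1), -97) = 18979 - 34 = 18945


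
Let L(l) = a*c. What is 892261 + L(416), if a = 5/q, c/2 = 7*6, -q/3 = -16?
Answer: 3569079/4 ≈ 8.9227e+5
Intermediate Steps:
q = 48 (q = -3*(-16) = 48)
c = 84 (c = 2*(7*6) = 2*42 = 84)
a = 5/48 ≈ 0.10417
L(l) = 35/4 (L(l) = (5/48)*84 = 35/4)
892261 + L(416) = 892261 + 35/4 = 3569079/4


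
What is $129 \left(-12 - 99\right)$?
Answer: $-14319$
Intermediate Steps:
$129 \left(-12 - 99\right) = 129 \left(-111\right) = -14319$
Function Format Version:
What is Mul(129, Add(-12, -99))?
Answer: -14319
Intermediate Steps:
Mul(129, Add(-12, -99)) = Mul(129, -111) = -14319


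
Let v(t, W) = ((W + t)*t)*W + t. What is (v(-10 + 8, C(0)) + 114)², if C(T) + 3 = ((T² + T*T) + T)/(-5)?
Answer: 6724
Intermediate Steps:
C(T) = -3 - 2*T²/5 - T/5 (C(T) = -3 + ((T² + T*T) + T)/(-5) = -3 + ((T² + T²) + T)*(-⅕) = -3 + (2*T² + T)*(-⅕) = -3 + (T + 2*T²)*(-⅕) = -3 + (-2*T²/5 - T/5) = -3 - 2*T²/5 - T/5)
v(t, W) = t + W*t*(W + t) (v(t, W) = (t*(W + t))*W + t = W*t*(W + t) + t = t + W*t*(W + t))
(v(-10 + 8, C(0)) + 114)² = ((-10 + 8)*(1 + (-3 - ⅖*0² - ⅕*0)² + (-3 - ⅖*0² - ⅕*0)*(-10 + 8)) + 114)² = (-2*(1 + (-3 - ⅖*0 + 0)² + (-3 - ⅖*0 + 0)*(-2)) + 114)² = (-2*(1 + (-3 + 0 + 0)² + (-3 + 0 + 0)*(-2)) + 114)² = (-2*(1 + (-3)² - 3*(-2)) + 114)² = (-2*(1 + 9 + 6) + 114)² = (-2*16 + 114)² = (-32 + 114)² = 82² = 6724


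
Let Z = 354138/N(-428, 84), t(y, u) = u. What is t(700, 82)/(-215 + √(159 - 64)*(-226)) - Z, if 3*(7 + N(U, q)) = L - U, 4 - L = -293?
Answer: -510594396041/338342048 - 18532*√95/4805995 ≈ -1509.1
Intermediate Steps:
L = 297 (L = 4 - 1*(-293) = 4 + 293 = 297)
N(U, q) = 92 - U/3 (N(U, q) = -7 + (297 - U)/3 = -7 + (99 - U/3) = 92 - U/3)
Z = 531207/352 (Z = 354138/(92 - ⅓*(-428)) = 354138/(92 + 428/3) = 354138/(704/3) = 354138*(3/704) = 531207/352 ≈ 1509.1)
t(700, 82)/(-215 + √(159 - 64)*(-226)) - Z = 82/(-215 + √(159 - 64)*(-226)) - 1*531207/352 = 82/(-215 + √95*(-226)) - 531207/352 = 82/(-215 - 226*√95) - 531207/352 = -531207/352 + 82/(-215 - 226*√95)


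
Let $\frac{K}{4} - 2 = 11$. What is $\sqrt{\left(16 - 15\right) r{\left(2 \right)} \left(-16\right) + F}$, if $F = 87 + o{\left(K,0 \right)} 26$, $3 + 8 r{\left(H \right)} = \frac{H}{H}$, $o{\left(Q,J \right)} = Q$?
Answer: $\sqrt{1443} \approx 37.987$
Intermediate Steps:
$K = 52$ ($K = 8 + 4 \cdot 11 = 8 + 44 = 52$)
$r{\left(H \right)} = - \frac{1}{4}$ ($r{\left(H \right)} = - \frac{3}{8} + \frac{H \frac{1}{H}}{8} = - \frac{3}{8} + \frac{1}{8} \cdot 1 = - \frac{3}{8} + \frac{1}{8} = - \frac{1}{4}$)
$F = 1439$ ($F = 87 + 52 \cdot 26 = 87 + 1352 = 1439$)
$\sqrt{\left(16 - 15\right) r{\left(2 \right)} \left(-16\right) + F} = \sqrt{\left(16 - 15\right) \left(- \frac{1}{4}\right) \left(-16\right) + 1439} = \sqrt{1 \left(- \frac{1}{4}\right) \left(-16\right) + 1439} = \sqrt{\left(- \frac{1}{4}\right) \left(-16\right) + 1439} = \sqrt{4 + 1439} = \sqrt{1443}$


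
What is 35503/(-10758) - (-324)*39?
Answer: 135902585/10758 ≈ 12633.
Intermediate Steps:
35503/(-10758) - (-324)*39 = 35503*(-1/10758) - 1*(-12636) = -35503/10758 + 12636 = 135902585/10758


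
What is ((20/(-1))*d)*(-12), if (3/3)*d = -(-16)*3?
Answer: 11520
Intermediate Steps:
d = 48 (d = -(-16)*3 = -4*(-12) = 48)
((20/(-1))*d)*(-12) = ((20/(-1))*48)*(-12) = ((20*(-1))*48)*(-12) = -20*48*(-12) = -960*(-12) = 11520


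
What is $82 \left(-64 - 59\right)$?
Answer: $-10086$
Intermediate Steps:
$82 \left(-64 - 59\right) = 82 \left(-123\right) = -10086$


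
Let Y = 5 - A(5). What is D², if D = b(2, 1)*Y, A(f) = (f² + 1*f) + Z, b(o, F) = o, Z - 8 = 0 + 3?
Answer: 5184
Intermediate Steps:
Z = 11 (Z = 8 + (0 + 3) = 8 + 3 = 11)
A(f) = 11 + f + f² (A(f) = (f² + 1*f) + 11 = (f² + f) + 11 = (f + f²) + 11 = 11 + f + f²)
Y = -36 (Y = 5 - (11 + 5 + 5²) = 5 - (11 + 5 + 25) = 5 - 1*41 = 5 - 41 = -36)
D = -72 (D = 2*(-36) = -72)
D² = (-72)² = 5184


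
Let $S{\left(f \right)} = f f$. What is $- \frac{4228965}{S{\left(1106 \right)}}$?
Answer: $- \frac{4228965}{1223236} \approx -3.4572$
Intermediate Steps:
$S{\left(f \right)} = f^{2}$
$- \frac{4228965}{S{\left(1106 \right)}} = - \frac{4228965}{1106^{2}} = - \frac{4228965}{1223236}$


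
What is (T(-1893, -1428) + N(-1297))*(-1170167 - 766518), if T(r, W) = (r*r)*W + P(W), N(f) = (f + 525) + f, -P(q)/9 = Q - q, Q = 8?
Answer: 9910366067853025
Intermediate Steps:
P(q) = -72 + 9*q (P(q) = -9*(8 - q) = -72 + 9*q)
N(f) = 525 + 2*f (N(f) = (525 + f) + f = 525 + 2*f)
T(r, W) = -72 + 9*W + W*r² (T(r, W) = (r*r)*W + (-72 + 9*W) = r²*W + (-72 + 9*W) = W*r² + (-72 + 9*W) = -72 + 9*W + W*r²)
(T(-1893, -1428) + N(-1297))*(-1170167 - 766518) = ((-72 + 9*(-1428) - 1428*(-1893)²) + (525 + 2*(-1297)))*(-1170167 - 766518) = ((-72 - 12852 - 1428*3583449) + (525 - 2594))*(-1936685) = ((-72 - 12852 - 5117165172) - 2069)*(-1936685) = (-5117178096 - 2069)*(-1936685) = -5117180165*(-1936685) = 9910366067853025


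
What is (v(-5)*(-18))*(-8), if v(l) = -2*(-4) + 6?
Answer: 2016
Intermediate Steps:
v(l) = 14 (v(l) = 8 + 6 = 14)
(v(-5)*(-18))*(-8) = (14*(-18))*(-8) = -252*(-8) = 2016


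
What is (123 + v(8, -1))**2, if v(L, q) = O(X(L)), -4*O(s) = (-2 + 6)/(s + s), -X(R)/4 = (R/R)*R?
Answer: 61984129/4096 ≈ 15133.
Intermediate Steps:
X(R) = -4*R (X(R) = -4*R/R*R = -4*R)
O(s) = -1/(2*s) (O(s) = -(-2 + 6)/(4*(s + s)) = -1/(2*s))
v(L, q) = 1/(8*L) (v(L, q) = -(-1/(4*L))/2 = -(-1)/(8*L) = 1/(8*L))
(123 + v(8, -1))**2 = (123 + (1/8)/8)**2 = (123 + (1/8)*(1/8))**2 = (123 + 1/64)**2 = (7873/64)**2 = 61984129/4096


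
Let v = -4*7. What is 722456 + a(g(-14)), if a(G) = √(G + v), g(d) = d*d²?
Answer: 722456 + 6*I*√77 ≈ 7.2246e+5 + 52.65*I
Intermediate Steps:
v = -28
g(d) = d³
a(G) = √(-28 + G) (a(G) = √(G - 28) = √(-28 + G))
722456 + a(g(-14)) = 722456 + √(-28 + (-14)³) = 722456 + √(-28 - 2744) = 722456 + √(-2772) = 722456 + 6*I*√77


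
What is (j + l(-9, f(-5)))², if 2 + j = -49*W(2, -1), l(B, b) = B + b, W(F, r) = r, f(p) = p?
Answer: 1089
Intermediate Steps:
j = 47 (j = -2 - 49*(-1) = -2 + 49 = 47)
(j + l(-9, f(-5)))² = (47 + (-9 - 5))² = (47 - 14)² = 33² = 1089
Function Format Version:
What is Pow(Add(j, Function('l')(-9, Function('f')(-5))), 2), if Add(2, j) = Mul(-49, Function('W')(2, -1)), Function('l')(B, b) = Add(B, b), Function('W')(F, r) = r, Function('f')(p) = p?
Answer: 1089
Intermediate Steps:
j = 47 (j = Add(-2, Mul(-49, -1)) = Add(-2, 49) = 47)
Pow(Add(j, Function('l')(-9, Function('f')(-5))), 2) = Pow(Add(47, Add(-9, -5)), 2) = Pow(Add(47, -14), 2) = Pow(33, 2) = 1089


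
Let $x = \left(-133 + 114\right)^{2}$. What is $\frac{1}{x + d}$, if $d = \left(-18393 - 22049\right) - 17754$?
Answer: $- \frac{1}{57835} \approx -1.7291 \cdot 10^{-5}$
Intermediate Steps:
$d = -58196$ ($d = -40442 - 17754 = -58196$)
$x = 361$ ($x = \left(-19\right)^{2} = 361$)
$\frac{1}{x + d} = \frac{1}{361 - 58196} = \frac{1}{-57835} = - \frac{1}{57835}$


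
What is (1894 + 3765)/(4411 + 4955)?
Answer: 5659/9366 ≈ 0.60421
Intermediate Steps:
(1894 + 3765)/(4411 + 4955) = 5659/9366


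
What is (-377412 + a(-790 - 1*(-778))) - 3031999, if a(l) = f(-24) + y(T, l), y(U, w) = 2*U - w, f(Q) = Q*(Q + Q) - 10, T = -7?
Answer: -3408271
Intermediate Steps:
f(Q) = -10 + 2*Q² (f(Q) = Q*(2*Q) - 10 = 2*Q² - 10 = -10 + 2*Q²)
y(U, w) = -w + 2*U
a(l) = 1128 - l (a(l) = (-10 + 2*(-24)²) + (-l + 2*(-7)) = (-10 + 2*576) + (-l - 14) = (-10 + 1152) + (-14 - l) = 1142 + (-14 - l) = 1128 - l)
(-377412 + a(-790 - 1*(-778))) - 3031999 = (-377412 + (1128 - (-790 - 1*(-778)))) - 3031999 = (-377412 + (1128 - (-790 + 778))) - 3031999 = (-377412 + (1128 - 1*(-12))) - 3031999 = (-377412 + (1128 + 12)) - 3031999 = (-377412 + 1140) - 3031999 = -376272 - 3031999 = -3408271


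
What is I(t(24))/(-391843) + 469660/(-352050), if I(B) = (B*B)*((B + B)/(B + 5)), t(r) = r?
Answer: -534668999642/400050151635 ≈ -1.3365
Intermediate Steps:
I(B) = 2*B**3/(5 + B) (I(B) = B**2*((2*B)/(5 + B)) = B**2*(2*B/(5 + B)) = 2*B**3/(5 + B))
I(t(24))/(-391843) + 469660/(-352050) = (2*24**3/(5 + 24))/(-391843) + 469660/(-352050) = (2*13824/29)*(-1/391843) + 469660*(-1/352050) = (2*13824*(1/29))*(-1/391843) - 46966/35205 = (27648/29)*(-1/391843) - 46966/35205 = -27648/11363447 - 46966/35205 = -534668999642/400050151635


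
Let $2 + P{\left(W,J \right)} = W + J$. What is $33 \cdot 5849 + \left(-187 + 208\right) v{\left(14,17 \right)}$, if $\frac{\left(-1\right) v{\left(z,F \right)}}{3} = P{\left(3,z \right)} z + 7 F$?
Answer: $172290$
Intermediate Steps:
$P{\left(W,J \right)} = -2 + J + W$ ($P{\left(W,J \right)} = -2 + \left(W + J\right) = -2 + \left(J + W\right) = -2 + J + W$)
$v{\left(z,F \right)} = - 21 F - 3 z \left(1 + z\right)$ ($v{\left(z,F \right)} = - 3 \left(\left(-2 + z + 3\right) z + 7 F\right) = - 3 \left(\left(1 + z\right) z + 7 F\right) = - 3 \left(z \left(1 + z\right) + 7 F\right) = - 3 \left(7 F + z \left(1 + z\right)\right) = - 21 F - 3 z \left(1 + z\right)$)
$33 \cdot 5849 + \left(-187 + 208\right) v{\left(14,17 \right)} = 33 \cdot 5849 + \left(-187 + 208\right) \left(\left(-21\right) 17 - 42 \left(1 + 14\right)\right) = 193017 + 21 \left(-357 - 42 \cdot 15\right) = 193017 + 21 \left(-357 - 630\right) = 193017 + 21 \left(-987\right) = 193017 - 20727 = 172290$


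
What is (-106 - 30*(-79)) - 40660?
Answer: -38396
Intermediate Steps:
(-106 - 30*(-79)) - 40660 = (-106 + 2370) - 40660 = 2264 - 40660 = -38396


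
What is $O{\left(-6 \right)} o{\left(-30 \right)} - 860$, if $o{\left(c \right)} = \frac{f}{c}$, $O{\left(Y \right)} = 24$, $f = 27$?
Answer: $- \frac{4408}{5} \approx -881.6$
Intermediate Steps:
$o{\left(c \right)} = \frac{27}{c}$
$O{\left(-6 \right)} o{\left(-30 \right)} - 860 = 24 \frac{27}{-30} - 860 = 24 \cdot 27 \left(- \frac{1}{30}\right) - 860 = 24 \left(- \frac{9}{10}\right) - 860 = - \frac{108}{5} - 860 = - \frac{4408}{5}$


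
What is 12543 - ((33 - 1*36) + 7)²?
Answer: 12527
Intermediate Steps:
12543 - ((33 - 1*36) + 7)² = 12543 - ((33 - 36) + 7)² = 12543 - (-3 + 7)² = 12543 - 1*4² = 12543 - 1*16 = 12543 - 16 = 12527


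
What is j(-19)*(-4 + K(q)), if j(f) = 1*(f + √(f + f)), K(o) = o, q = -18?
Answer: 418 - 22*I*√38 ≈ 418.0 - 135.62*I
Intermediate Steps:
j(f) = f + √2*√f (j(f) = 1*(f + √(2*f)) = 1*(f + √2*√f) = f + √2*√f)
j(-19)*(-4 + K(q)) = (-19 + √2*√(-19))*(-4 - 18) = (-19 + √2*(I*√19))*(-22) = (-19 + I*√38)*(-22) = 418 - 22*I*√38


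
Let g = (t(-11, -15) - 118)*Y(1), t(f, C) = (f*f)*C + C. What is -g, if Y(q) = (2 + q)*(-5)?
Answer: -29220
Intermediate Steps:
t(f, C) = C + C*f**2 (t(f, C) = f**2*C + C = C*f**2 + C = C + C*f**2)
Y(q) = -10 - 5*q
g = 29220 (g = (-15*(1 + (-11)**2) - 118)*(-10 - 5*1) = (-15*(1 + 121) - 118)*(-10 - 5) = (-15*122 - 118)*(-15) = (-1830 - 118)*(-15) = -1948*(-15) = 29220)
-g = -1*29220 = -29220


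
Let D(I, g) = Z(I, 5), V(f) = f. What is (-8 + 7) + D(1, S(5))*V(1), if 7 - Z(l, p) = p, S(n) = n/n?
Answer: 1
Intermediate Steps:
S(n) = 1
Z(l, p) = 7 - p
D(I, g) = 2 (D(I, g) = 7 - 1*5 = 7 - 5 = 2)
(-8 + 7) + D(1, S(5))*V(1) = (-8 + 7) + 2*1 = -1 + 2 = 1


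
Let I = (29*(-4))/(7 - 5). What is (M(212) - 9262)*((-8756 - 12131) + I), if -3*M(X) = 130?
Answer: 584700620/3 ≈ 1.9490e+8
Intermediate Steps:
M(X) = -130/3 (M(X) = -1/3*130 = -130/3)
I = -58 (I = -116/2 = -116*1/2 = -58)
(M(212) - 9262)*((-8756 - 12131) + I) = (-130/3 - 9262)*((-8756 - 12131) - 58) = -27916*(-20887 - 58)/3 = -27916/3*(-20945) = 584700620/3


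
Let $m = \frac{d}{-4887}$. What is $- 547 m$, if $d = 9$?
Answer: $\frac{547}{543} \approx 1.0074$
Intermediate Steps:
$m = - \frac{1}{543}$ ($m = \frac{9}{-4887} = 9 \left(- \frac{1}{4887}\right) = - \frac{1}{543} \approx -0.0018416$)
$- 547 m = \left(-547\right) \left(- \frac{1}{543}\right) = \frac{547}{543}$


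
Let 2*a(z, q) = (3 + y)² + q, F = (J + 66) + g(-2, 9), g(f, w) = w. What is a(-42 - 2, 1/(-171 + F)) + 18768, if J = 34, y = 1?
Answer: 2328223/124 ≈ 18776.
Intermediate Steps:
F = 109 (F = (34 + 66) + 9 = 100 + 9 = 109)
a(z, q) = 8 + q/2 (a(z, q) = ((3 + 1)² + q)/2 = (4² + q)/2 = (16 + q)/2 = 8 + q/2)
a(-42 - 2, 1/(-171 + F)) + 18768 = (8 + 1/(2*(-171 + 109))) + 18768 = (8 + (½)/(-62)) + 18768 = (8 + (½)*(-1/62)) + 18768 = (8 - 1/124) + 18768 = 991/124 + 18768 = 2328223/124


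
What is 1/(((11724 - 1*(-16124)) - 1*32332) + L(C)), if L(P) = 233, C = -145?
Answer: -1/4251 ≈ -0.00023524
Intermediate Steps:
1/(((11724 - 1*(-16124)) - 1*32332) + L(C)) = 1/(((11724 - 1*(-16124)) - 1*32332) + 233) = 1/(((11724 + 16124) - 32332) + 233) = 1/((27848 - 32332) + 233) = 1/(-4484 + 233) = 1/(-4251) = -1/4251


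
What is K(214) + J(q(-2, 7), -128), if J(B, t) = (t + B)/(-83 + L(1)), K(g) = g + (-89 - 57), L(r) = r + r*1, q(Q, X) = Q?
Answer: 5638/81 ≈ 69.605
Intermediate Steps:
L(r) = 2*r (L(r) = r + r = 2*r)
K(g) = -146 + g (K(g) = g - 146 = -146 + g)
J(B, t) = -B/81 - t/81 (J(B, t) = (t + B)/(-83 + 2*1) = (B + t)/(-83 + 2) = (B + t)/(-81) = (B + t)*(-1/81) = -B/81 - t/81)
K(214) + J(q(-2, 7), -128) = (-146 + 214) + (-1/81*(-2) - 1/81*(-128)) = 68 + (2/81 + 128/81) = 68 + 130/81 = 5638/81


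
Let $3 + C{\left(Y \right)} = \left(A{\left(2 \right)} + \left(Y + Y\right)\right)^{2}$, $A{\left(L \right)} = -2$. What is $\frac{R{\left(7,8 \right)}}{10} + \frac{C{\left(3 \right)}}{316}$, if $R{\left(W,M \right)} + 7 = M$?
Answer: $\frac{223}{1580} \approx 0.14114$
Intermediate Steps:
$R{\left(W,M \right)} = -7 + M$
$C{\left(Y \right)} = -3 + \left(-2 + 2 Y\right)^{2}$ ($C{\left(Y \right)} = -3 + \left(-2 + \left(Y + Y\right)\right)^{2} = -3 + \left(-2 + 2 Y\right)^{2}$)
$\frac{R{\left(7,8 \right)}}{10} + \frac{C{\left(3 \right)}}{316} = \frac{-7 + 8}{10} + \frac{-3 + 4 \left(-1 + 3\right)^{2}}{316} = 1 \cdot \frac{1}{10} + \left(-3 + 4 \cdot 2^{2}\right) \frac{1}{316} = \frac{1}{10} + \left(-3 + 4 \cdot 4\right) \frac{1}{316} = \frac{1}{10} + \left(-3 + 16\right) \frac{1}{316} = \frac{1}{10} + 13 \cdot \frac{1}{316} = \frac{1}{10} + \frac{13}{316} = \frac{223}{1580}$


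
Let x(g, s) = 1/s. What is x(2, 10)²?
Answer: 1/100 ≈ 0.010000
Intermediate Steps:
x(2, 10)² = (1/10)² = (⅒)² = 1/100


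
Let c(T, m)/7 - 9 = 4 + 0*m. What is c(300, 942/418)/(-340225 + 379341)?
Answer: 13/5588 ≈ 0.0023264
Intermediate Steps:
c(T, m) = 91 (c(T, m) = 63 + 7*(4 + 0*m) = 63 + 7*(4 + 0) = 63 + 7*4 = 63 + 28 = 91)
c(300, 942/418)/(-340225 + 379341) = 91/(-340225 + 379341) = 91/39116 = 91*(1/39116) = 13/5588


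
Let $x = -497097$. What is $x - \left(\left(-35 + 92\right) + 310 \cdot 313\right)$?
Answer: $-594184$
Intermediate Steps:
$x - \left(\left(-35 + 92\right) + 310 \cdot 313\right) = -497097 - \left(\left(-35 + 92\right) + 310 \cdot 313\right) = -497097 - \left(57 + 97030\right) = -497097 - 97087 = -594184$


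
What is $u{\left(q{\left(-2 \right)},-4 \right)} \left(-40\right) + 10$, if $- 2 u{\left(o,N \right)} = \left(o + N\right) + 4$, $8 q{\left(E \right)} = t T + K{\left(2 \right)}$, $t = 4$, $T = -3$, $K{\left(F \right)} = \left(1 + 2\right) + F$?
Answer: $- \frac{15}{2} \approx -7.5$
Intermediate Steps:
$K{\left(F \right)} = 3 + F$
$q{\left(E \right)} = - \frac{7}{8}$ ($q{\left(E \right)} = \frac{4 \left(-3\right) + \left(3 + 2\right)}{8} = \frac{-12 + 5}{8} = \frac{1}{8} \left(-7\right) = - \frac{7}{8}$)
$u{\left(o,N \right)} = -2 - \frac{N}{2} - \frac{o}{2}$ ($u{\left(o,N \right)} = - \frac{\left(o + N\right) + 4}{2} = - \frac{\left(N + o\right) + 4}{2} = - \frac{4 + N + o}{2} = -2 - \frac{N}{2} - \frac{o}{2}$)
$u{\left(q{\left(-2 \right)},-4 \right)} \left(-40\right) + 10 = \left(-2 - -2 - - \frac{7}{16}\right) \left(-40\right) + 10 = \left(-2 + 2 + \frac{7}{16}\right) \left(-40\right) + 10 = \frac{7}{16} \left(-40\right) + 10 = - \frac{35}{2} + 10 = - \frac{15}{2}$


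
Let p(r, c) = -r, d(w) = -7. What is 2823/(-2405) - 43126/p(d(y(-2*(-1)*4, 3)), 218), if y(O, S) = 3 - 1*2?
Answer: -103737791/16835 ≈ -6162.0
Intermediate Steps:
y(O, S) = 1 (y(O, S) = 3 - 2 = 1)
2823/(-2405) - 43126/p(d(y(-2*(-1)*4, 3)), 218) = 2823/(-2405) - 43126/((-1*(-7))) = 2823*(-1/2405) - 43126/7 = -2823/2405 - 43126*⅐ = -2823/2405 - 43126/7 = -103737791/16835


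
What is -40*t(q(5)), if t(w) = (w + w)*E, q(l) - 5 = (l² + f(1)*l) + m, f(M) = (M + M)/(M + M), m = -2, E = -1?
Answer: 2640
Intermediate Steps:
f(M) = 1 (f(M) = (2*M)/((2*M)) = (2*M)*(1/(2*M)) = 1)
q(l) = 3 + l + l² (q(l) = 5 + ((l² + 1*l) - 2) = 5 + ((l² + l) - 2) = 5 + ((l + l²) - 2) = 5 + (-2 + l + l²) = 3 + l + l²)
t(w) = -2*w (t(w) = (w + w)*(-1) = (2*w)*(-1) = -2*w)
-40*t(q(5)) = -(-80)*(3 + 5 + 5²) = -(-80)*(3 + 5 + 25) = -(-80)*33 = -40*(-66) = 2640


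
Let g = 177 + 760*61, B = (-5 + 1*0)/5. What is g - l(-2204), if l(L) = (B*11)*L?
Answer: 22293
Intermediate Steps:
B = -1 (B = (-5 + 0)*(1/5) = -5*1/5 = -1)
g = 46537 (g = 177 + 46360 = 46537)
l(L) = -11*L (l(L) = (-1*11)*L = -11*L)
g - l(-2204) = 46537 - (-11)*(-2204) = 46537 - 1*24244 = 46537 - 24244 = 22293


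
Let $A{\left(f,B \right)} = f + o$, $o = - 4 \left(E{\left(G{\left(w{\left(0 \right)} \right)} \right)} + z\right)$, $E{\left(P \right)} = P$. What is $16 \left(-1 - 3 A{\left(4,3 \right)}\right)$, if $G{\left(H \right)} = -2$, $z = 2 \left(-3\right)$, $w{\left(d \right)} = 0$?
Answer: $-1744$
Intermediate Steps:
$z = -6$
$o = 32$ ($o = - 4 \left(-2 - 6\right) = \left(-4\right) \left(-8\right) = 32$)
$A{\left(f,B \right)} = 32 + f$ ($A{\left(f,B \right)} = f + 32 = 32 + f$)
$16 \left(-1 - 3 A{\left(4,3 \right)}\right) = 16 \left(-1 - 3 \left(32 + 4\right)\right) = 16 \left(-1 - 108\right) = 16 \left(-109\right) = -1744$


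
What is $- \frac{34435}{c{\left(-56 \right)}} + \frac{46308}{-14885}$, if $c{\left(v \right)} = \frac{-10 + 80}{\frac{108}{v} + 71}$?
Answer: $- \frac{99139142533}{2917460} \approx -33981.0$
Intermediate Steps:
$c{\left(v \right)} = \frac{70}{71 + \frac{108}{v}}$
$- \frac{34435}{c{\left(-56 \right)}} + \frac{46308}{-14885} = - \frac{34435}{70 \left(-56\right) \frac{1}{108 + 71 \left(-56\right)}} + \frac{46308}{-14885} = - \frac{34435}{70 \left(-56\right) \frac{1}{108 - 3976}} + 46308 \left(- \frac{1}{14885}\right) = - \frac{34435}{70 \left(-56\right) \frac{1}{-3868}} - \frac{46308}{14885} = - \frac{34435}{70 \left(-56\right) \left(- \frac{1}{3868}\right)} - \frac{46308}{14885} = - \frac{34435}{\frac{980}{967}} - \frac{46308}{14885} = \left(-34435\right) \frac{967}{980} - \frac{46308}{14885} = - \frac{6659729}{196} - \frac{46308}{14885} = - \frac{99139142533}{2917460}$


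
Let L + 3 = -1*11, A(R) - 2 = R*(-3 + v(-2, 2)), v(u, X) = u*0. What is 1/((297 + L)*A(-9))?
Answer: 1/8207 ≈ 0.00012185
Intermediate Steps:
v(u, X) = 0
A(R) = 2 - 3*R (A(R) = 2 + R*(-3 + 0) = 2 + R*(-3) = 2 - 3*R)
L = -14 (L = -3 - 1*11 = -3 - 11 = -14)
1/((297 + L)*A(-9)) = 1/((297 - 14)*(2 - 3*(-9))) = 1/(283*(2 + 27)) = 1/(283*29) = 1/8207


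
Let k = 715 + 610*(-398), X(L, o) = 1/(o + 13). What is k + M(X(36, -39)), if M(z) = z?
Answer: -6293691/26 ≈ -2.4207e+5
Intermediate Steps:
X(L, o) = 1/(13 + o)
k = -242065 (k = 715 - 242780 = -242065)
k + M(X(36, -39)) = -242065 + 1/(13 - 39) = -242065 + 1/(-26) = -242065 - 1/26 = -6293691/26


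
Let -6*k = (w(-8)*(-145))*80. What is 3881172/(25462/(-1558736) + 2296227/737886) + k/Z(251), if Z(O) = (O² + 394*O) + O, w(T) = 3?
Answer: 30159194359088355566948/24054518785029085 ≈ 1.2538e+6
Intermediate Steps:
k = 5800 (k = -3*(-145)*80/6 = -(-145)*80/2 = -⅙*(-34800) = 5800)
Z(O) = O² + 395*O
3881172/(25462/(-1558736) + 2296227/737886) + k/Z(251) = 3881172/(25462/(-1558736) + 2296227/737886) + 5800/((251*(395 + 251))) = 3881172/(25462*(-1/1558736) + 2296227*(1/737886)) + 5800/((251*646)) = 3881172/(-12731/779368 + 765409/245962) + 5800/162146 = 3881172/(296701969645/95847456008) + 5800*(1/162146) = 3881172*(95847456008/296701969645) + 2900/81073 = 372000462529481376/296701969645 + 2900/81073 = 30159194359088355566948/24054518785029085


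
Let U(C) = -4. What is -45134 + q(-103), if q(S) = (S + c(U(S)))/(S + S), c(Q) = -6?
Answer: -9297495/206 ≈ -45134.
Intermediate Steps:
q(S) = (-6 + S)/(2*S) (q(S) = (S - 6)/(S + S) = (-6 + S)/((2*S)) = (-6 + S)*(1/(2*S)) = (-6 + S)/(2*S))
-45134 + q(-103) = -45134 + (1/2)*(-6 - 103)/(-103) = -45134 + (1/2)*(-1/103)*(-109) = -45134 + 109/206 = -9297495/206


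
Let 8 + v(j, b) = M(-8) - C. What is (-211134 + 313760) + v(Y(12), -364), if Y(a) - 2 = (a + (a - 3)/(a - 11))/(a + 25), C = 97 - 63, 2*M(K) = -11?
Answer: 205157/2 ≈ 1.0258e+5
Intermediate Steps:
M(K) = -11/2 (M(K) = (½)*(-11) = -11/2)
C = 34
Y(a) = 2 + (a + (-3 + a)/(-11 + a))/(25 + a) (Y(a) = 2 + (a + (a - 3)/(a - 11))/(a + 25) = 2 + (a + (-3 + a)/(-11 + a))/(25 + a))
v(j, b) = -95/2 (v(j, b) = -8 + (-11/2 - 1*34) = -8 + (-11/2 - 34) = -8 - 79/2 = -95/2)
(-211134 + 313760) + v(Y(12), -364) = (-211134 + 313760) - 95/2 = 102626 - 95/2 = 205157/2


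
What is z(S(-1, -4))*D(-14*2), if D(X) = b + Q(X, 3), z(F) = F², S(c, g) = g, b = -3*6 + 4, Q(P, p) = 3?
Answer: -176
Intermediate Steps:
b = -14 (b = -18 + 4 = -14)
D(X) = -11 (D(X) = -14 + 3 = -11)
z(S(-1, -4))*D(-14*2) = (-4)²*(-11) = 16*(-11) = -176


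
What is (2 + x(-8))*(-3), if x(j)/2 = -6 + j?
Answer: 78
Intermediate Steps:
x(j) = -12 + 2*j (x(j) = 2*(-6 + j) = -12 + 2*j)
(2 + x(-8))*(-3) = (2 + (-12 + 2*(-8)))*(-3) = (2 + (-12 - 16))*(-3) = (2 - 28)*(-3) = -26*(-3) = 78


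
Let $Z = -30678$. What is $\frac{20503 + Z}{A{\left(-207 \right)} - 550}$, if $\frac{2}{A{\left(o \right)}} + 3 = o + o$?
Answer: $\frac{4242975}{229352} \approx 18.5$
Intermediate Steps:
$A{\left(o \right)} = \frac{2}{-3 + 2 o}$ ($A{\left(o \right)} = \frac{2}{-3 + \left(o + o\right)} = \frac{2}{-3 + 2 o}$)
$\frac{20503 + Z}{A{\left(-207 \right)} - 550} = \frac{20503 - 30678}{\frac{2}{-3 + 2 \left(-207\right)} - 550} = - \frac{10175}{\frac{2}{-3 - 414} - 550} = - \frac{10175}{\frac{2}{-417} - 550} = - \frac{10175}{2 \left(- \frac{1}{417}\right) - 550} = - \frac{10175}{- \frac{2}{417} - 550} = - \frac{10175}{- \frac{229352}{417}} = \left(-10175\right) \left(- \frac{417}{229352}\right) = \frac{4242975}{229352}$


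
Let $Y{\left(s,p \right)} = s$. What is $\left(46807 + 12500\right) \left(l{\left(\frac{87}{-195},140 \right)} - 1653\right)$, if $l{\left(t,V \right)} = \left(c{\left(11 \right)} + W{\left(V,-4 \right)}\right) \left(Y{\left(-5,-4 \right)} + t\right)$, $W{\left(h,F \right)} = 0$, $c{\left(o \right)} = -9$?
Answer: $- \frac{6183288513}{65} \approx -9.5128 \cdot 10^{7}$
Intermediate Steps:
$l{\left(t,V \right)} = 45 - 9 t$ ($l{\left(t,V \right)} = \left(-9 + 0\right) \left(-5 + t\right) = - 9 \left(-5 + t\right) = 45 - 9 t$)
$\left(46807 + 12500\right) \left(l{\left(\frac{87}{-195},140 \right)} - 1653\right) = \left(46807 + 12500\right) \left(\left(45 - 9 \frac{87}{-195}\right) - 1653\right) = 59307 \left(\left(45 - 9 \cdot 87 \left(- \frac{1}{195}\right)\right) - 1653\right) = 59307 \left(\left(45 - - \frac{261}{65}\right) - 1653\right) = 59307 \left(\left(45 + \frac{261}{65}\right) - 1653\right) = 59307 \left(\frac{3186}{65} - 1653\right) = 59307 \left(- \frac{104259}{65}\right) = - \frac{6183288513}{65}$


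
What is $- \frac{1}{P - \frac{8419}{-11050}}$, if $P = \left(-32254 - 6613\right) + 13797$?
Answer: $\frac{11050}{277015081} \approx 3.989 \cdot 10^{-5}$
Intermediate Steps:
$P = -25070$ ($P = -38867 + 13797 = -25070$)
$- \frac{1}{P - \frac{8419}{-11050}} = - \frac{1}{-25070 - \frac{8419}{-11050}} = - \frac{1}{-25070 - - \frac{8419}{11050}} = - \frac{1}{-25070 + \frac{8419}{11050}} = - \frac{1}{- \frac{277015081}{11050}} = \left(-1\right) \left(- \frac{11050}{277015081}\right) = \frac{11050}{277015081}$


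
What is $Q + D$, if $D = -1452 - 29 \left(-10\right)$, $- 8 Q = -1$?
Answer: $- \frac{9295}{8} \approx -1161.9$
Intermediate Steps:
$Q = \frac{1}{8}$ ($Q = \left(- \frac{1}{8}\right) \left(-1\right) = \frac{1}{8} \approx 0.125$)
$D = -1162$ ($D = -1452 - -290 = -1452 + 290 = -1162$)
$Q + D = \frac{1}{8} - 1162 = - \frac{9295}{8}$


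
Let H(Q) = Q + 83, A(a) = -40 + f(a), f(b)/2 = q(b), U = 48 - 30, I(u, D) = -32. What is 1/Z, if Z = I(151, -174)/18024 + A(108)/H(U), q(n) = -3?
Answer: -227553/104042 ≈ -2.1871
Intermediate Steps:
U = 18
f(b) = -6 (f(b) = 2*(-3) = -6)
A(a) = -46 (A(a) = -40 - 6 = -46)
H(Q) = 83 + Q
Z = -104042/227553 (Z = -32/18024 - 46/(83 + 18) = -32*1/18024 - 46/101 = -4/2253 - 46*1/101 = -4/2253 - 46/101 = -104042/227553 ≈ -0.45722)
1/Z = 1/(-104042/227553) = -227553/104042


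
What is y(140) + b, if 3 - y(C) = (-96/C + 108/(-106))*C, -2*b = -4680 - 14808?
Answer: 529239/53 ≈ 9985.6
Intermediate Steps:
b = 9744 (b = -(-4680 - 14808)/2 = -½*(-19488) = 9744)
y(C) = 3 - C*(-54/53 - 96/C) (y(C) = 3 - (-96/C + 108/(-106))*C = 3 - (-96/C + 108*(-1/106))*C = 3 - (-96/C - 54/53)*C = 3 - (-54/53 - 96/C)*C = 3 - C*(-54/53 - 96/C))
y(140) + b = (99 + (54/53)*140) + 9744 = (99 + 7560/53) + 9744 = 12807/53 + 9744 = 529239/53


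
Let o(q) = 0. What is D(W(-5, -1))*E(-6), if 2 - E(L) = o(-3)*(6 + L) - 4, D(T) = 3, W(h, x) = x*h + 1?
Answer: 18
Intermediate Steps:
W(h, x) = 1 + h*x (W(h, x) = h*x + 1 = 1 + h*x)
E(L) = 6 (E(L) = 2 - (0*(6 + L) - 4) = 2 - (0 - 4) = 2 - 1*(-4) = 2 + 4 = 6)
D(W(-5, -1))*E(-6) = 3*6 = 18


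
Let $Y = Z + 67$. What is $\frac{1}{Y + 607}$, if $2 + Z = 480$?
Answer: $\frac{1}{1152} \approx 0.00086806$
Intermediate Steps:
$Z = 478$ ($Z = -2 + 480 = 478$)
$Y = 545$ ($Y = 478 + 67 = 545$)
$\frac{1}{Y + 607} = \frac{1}{545 + 607} = \frac{1}{1152}$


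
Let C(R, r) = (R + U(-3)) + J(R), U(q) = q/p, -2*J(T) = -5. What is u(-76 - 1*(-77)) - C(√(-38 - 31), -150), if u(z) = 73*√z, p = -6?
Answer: 70 - I*√69 ≈ 70.0 - 8.3066*I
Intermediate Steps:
J(T) = 5/2 (J(T) = -½*(-5) = 5/2)
U(q) = -q/6 (U(q) = q/(-6) = q*(-⅙) = -q/6)
C(R, r) = 3 + R (C(R, r) = (R - ⅙*(-3)) + 5/2 = (R + ½) + 5/2 = (½ + R) + 5/2 = 3 + R)
u(-76 - 1*(-77)) - C(√(-38 - 31), -150) = 73*√(-76 - 1*(-77)) - (3 + √(-38 - 31)) = 73*√(-76 + 77) - (3 + √(-69)) = 73*√1 - (3 + I*√69) = 73*1 + (-3 - I*√69) = 73 + (-3 - I*√69) = 70 - I*√69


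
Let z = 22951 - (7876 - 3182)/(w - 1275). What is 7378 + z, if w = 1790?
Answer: 15614741/515 ≈ 30320.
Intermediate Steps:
z = 11815071/515 (z = 22951 - (7876 - 3182)/(1790 - 1275) = 22951 - 4694/515 = 11815071/515 ≈ 22942.)
7378 + z = 7378 + 11815071/515 = 15614741/515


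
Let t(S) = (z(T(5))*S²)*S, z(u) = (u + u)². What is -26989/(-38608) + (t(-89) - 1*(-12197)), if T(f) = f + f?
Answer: -10886506332035/38608 ≈ -2.8198e+8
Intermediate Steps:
T(f) = 2*f
z(u) = 4*u² (z(u) = (2*u)² = 4*u²)
t(S) = 400*S³ (t(S) = ((4*(2*5)²)*S²)*S = ((4*10²)*S²)*S = ((4*100)*S²)*S = (400*S²)*S = 400*S³)
-26989/(-38608) + (t(-89) - 1*(-12197)) = -26989/(-38608) + (400*(-89)³ - 1*(-12197)) = -26989*(-1/38608) + (400*(-704969) + 12197) = 26989/38608 + (-281987600 + 12197) = 26989/38608 - 281975403 = -10886506332035/38608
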